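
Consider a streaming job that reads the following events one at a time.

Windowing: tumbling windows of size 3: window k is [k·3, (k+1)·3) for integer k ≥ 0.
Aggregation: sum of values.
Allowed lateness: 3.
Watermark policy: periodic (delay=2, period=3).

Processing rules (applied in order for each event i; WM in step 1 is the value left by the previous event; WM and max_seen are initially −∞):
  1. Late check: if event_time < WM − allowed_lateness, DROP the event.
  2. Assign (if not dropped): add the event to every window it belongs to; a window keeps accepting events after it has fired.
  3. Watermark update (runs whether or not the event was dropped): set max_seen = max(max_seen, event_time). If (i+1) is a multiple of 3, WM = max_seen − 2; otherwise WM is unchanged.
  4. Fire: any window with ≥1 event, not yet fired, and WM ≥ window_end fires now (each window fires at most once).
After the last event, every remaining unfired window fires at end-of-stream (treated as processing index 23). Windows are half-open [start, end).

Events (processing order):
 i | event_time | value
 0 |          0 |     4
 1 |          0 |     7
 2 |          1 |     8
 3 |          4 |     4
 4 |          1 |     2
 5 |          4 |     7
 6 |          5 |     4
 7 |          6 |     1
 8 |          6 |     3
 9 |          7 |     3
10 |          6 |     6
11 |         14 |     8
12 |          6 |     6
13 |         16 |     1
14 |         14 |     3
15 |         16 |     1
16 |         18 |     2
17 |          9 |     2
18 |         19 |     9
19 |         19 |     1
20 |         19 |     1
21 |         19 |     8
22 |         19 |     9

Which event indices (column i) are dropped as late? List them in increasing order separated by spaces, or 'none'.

12 17

i=0 t=0 v=4: → [0,3); WM=−∞
i=1 t=0 v=7: → [0,3); WM=−∞
i=2 t=1 v=8: → [0,3); WM=-1
i=3 t=4 v=4: → [3,6); WM=-1
i=4 t=1 v=2: → [0,3); WM=-1
i=5 t=4 v=7: → [3,6); WM=2
i=6 t=5 v=4: → [3,6); WM=2
i=7 t=6 v=1: → [6,9); WM=2
i=8 t=6 v=3: → [6,9); WM=4; [0,3) fires=21
i=9 t=7 v=3: → [6,9); WM=4
i=10 t=6 v=6: → [6,9); WM=4
i=11 t=14 v=8: → [12,15); WM=12; [3,6) fires=15 [6,9) fires=13
i=12 t=6 v=6: DROP (t<12-3); WM=12
i=13 t=16 v=1: → [15,18); WM=12
i=14 t=14 v=3: → [12,15); WM=14
i=15 t=16 v=1: → [15,18); WM=14
i=16 t=18 v=2: → [18,21); WM=14
i=17 t=9 v=2: DROP (t<14-3); WM=16; [12,15) fires=11
i=18 t=19 v=9: → [18,21); WM=16
i=19 t=19 v=1: → [18,21); WM=16
i=20 t=19 v=1: → [18,21); WM=17
i=21 t=19 v=8: → [18,21); WM=17
i=22 t=19 v=9: → [18,21); WM=17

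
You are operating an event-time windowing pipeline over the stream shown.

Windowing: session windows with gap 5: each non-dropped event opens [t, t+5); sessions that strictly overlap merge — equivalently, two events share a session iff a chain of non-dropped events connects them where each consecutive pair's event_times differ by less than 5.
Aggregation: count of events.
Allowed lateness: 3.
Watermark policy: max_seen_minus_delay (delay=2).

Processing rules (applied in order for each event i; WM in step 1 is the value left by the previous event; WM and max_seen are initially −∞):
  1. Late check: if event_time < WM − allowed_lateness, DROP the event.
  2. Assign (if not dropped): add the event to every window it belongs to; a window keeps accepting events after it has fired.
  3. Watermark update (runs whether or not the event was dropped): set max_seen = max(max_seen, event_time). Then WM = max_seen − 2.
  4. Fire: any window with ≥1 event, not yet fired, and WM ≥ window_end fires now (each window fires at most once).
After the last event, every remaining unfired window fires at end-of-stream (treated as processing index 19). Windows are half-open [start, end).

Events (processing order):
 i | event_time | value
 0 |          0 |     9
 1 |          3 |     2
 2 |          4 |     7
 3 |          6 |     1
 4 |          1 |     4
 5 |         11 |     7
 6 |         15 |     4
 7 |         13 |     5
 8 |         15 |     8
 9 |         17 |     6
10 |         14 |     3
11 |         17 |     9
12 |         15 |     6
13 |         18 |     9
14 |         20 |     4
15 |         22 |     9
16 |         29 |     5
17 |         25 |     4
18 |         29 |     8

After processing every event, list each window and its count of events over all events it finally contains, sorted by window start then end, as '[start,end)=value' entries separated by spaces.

i=0 t=0 v=9: → [0,5); WM=-2
i=1 t=3 v=2: → [0,8); WM=1
i=2 t=4 v=7: → [0,9); WM=2
i=3 t=6 v=1: → [0,11); WM=4
i=4 t=1 v=4: → [0,11); WM=4
i=5 t=11 v=7: → [11,16); WM=9
i=6 t=15 v=4: → [11,20); WM=13
i=7 t=13 v=5: → [11,20); WM=13
i=8 t=15 v=8: → [11,20); WM=13
i=9 t=17 v=6: → [11,22); WM=15
i=10 t=14 v=3: → [11,22); WM=15
i=11 t=17 v=9: → [11,22); WM=15
i=12 t=15 v=6: → [11,22); WM=15
i=13 t=18 v=9: → [11,23); WM=16
i=14 t=20 v=4: → [11,25); WM=18
i=15 t=22 v=9: → [11,27); WM=20
i=16 t=29 v=5: → [29,34); WM=27
i=17 t=25 v=4: → [11,34); WM=27
i=18 t=29 v=8: → [11,34); WM=27

[0,11)=5 [11,34)=14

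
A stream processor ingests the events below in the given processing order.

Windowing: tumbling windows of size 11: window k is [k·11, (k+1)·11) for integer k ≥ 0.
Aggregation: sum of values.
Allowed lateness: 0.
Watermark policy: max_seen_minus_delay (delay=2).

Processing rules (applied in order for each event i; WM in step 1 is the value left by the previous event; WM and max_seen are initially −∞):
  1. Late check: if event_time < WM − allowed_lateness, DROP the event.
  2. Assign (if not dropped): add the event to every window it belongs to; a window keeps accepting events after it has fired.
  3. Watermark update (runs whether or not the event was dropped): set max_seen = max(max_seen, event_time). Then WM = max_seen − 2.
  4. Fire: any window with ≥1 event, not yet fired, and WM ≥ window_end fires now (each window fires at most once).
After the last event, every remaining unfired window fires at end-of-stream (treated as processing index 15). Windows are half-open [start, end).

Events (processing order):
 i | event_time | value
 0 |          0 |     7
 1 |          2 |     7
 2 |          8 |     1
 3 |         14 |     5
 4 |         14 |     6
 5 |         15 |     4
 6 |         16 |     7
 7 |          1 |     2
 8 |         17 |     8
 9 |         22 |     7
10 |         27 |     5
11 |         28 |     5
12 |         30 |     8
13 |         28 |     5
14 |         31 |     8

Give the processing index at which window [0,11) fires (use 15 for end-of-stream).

3

i=0 t=0 v=7: → [0,11); WM=-2
i=1 t=2 v=7: → [0,11); WM=0
i=2 t=8 v=1: → [0,11); WM=6
i=3 t=14 v=5: → [11,22); WM=12; [0,11) fires=15
i=4 t=14 v=6: → [11,22); WM=12
i=5 t=15 v=4: → [11,22); WM=13
i=6 t=16 v=7: → [11,22); WM=14
i=7 t=1 v=2: DROP (t<14-0); WM=14
i=8 t=17 v=8: → [11,22); WM=15
i=9 t=22 v=7: → [22,33); WM=20
i=10 t=27 v=5: → [22,33); WM=25; [11,22) fires=30
i=11 t=28 v=5: → [22,33); WM=26
i=12 t=30 v=8: → [22,33); WM=28
i=13 t=28 v=5: → [22,33); WM=28
i=14 t=31 v=8: → [22,33); WM=29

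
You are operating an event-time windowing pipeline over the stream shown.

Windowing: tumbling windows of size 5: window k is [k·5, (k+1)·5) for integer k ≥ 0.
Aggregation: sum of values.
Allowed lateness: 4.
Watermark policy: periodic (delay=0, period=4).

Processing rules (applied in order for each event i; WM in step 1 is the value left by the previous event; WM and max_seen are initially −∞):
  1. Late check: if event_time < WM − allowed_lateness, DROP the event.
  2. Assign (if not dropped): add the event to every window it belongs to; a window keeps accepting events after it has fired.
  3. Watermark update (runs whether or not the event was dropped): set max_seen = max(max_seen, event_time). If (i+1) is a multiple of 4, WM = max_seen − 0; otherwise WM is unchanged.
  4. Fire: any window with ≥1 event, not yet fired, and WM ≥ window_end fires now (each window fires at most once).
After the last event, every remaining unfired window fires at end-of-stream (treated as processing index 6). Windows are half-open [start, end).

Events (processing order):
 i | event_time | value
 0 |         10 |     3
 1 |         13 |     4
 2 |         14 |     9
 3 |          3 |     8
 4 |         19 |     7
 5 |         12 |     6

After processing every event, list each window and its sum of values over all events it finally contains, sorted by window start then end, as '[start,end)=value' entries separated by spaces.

[0,5)=8 [10,15)=22 [15,20)=7

i=0 t=10 v=3: → [10,15); WM=−∞
i=1 t=13 v=4: → [10,15); WM=−∞
i=2 t=14 v=9: → [10,15); WM=−∞
i=3 t=3 v=8: → [0,5); WM=14; [0,5) fires=8
i=4 t=19 v=7: → [15,20); WM=14
i=5 t=12 v=6: → [10,15); WM=14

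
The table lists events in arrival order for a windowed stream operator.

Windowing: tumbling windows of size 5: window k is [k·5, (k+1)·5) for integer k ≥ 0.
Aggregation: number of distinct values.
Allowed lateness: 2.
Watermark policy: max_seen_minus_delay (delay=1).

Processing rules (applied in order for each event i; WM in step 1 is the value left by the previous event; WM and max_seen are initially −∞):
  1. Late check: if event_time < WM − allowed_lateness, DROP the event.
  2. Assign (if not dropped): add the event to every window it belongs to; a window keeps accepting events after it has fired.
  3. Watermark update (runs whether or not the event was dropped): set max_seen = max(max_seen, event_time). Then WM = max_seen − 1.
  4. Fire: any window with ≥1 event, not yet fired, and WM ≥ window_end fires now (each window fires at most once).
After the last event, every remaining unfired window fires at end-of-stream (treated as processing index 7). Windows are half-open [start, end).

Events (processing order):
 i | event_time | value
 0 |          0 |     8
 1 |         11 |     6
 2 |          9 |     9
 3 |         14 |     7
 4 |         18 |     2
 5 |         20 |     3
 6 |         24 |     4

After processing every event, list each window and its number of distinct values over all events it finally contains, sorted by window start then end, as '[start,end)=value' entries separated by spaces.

i=0 t=0 v=8: → [0,5); WM=-1
i=1 t=11 v=6: → [10,15); WM=10; [0,5) fires=1
i=2 t=9 v=9: → [5,10); WM=10; [5,10) fires=1
i=3 t=14 v=7: → [10,15); WM=13
i=4 t=18 v=2: → [15,20); WM=17; [10,15) fires=2
i=5 t=20 v=3: → [20,25); WM=19
i=6 t=24 v=4: → [20,25); WM=23; [15,20) fires=1

[0,5)=1 [5,10)=1 [10,15)=2 [15,20)=1 [20,25)=2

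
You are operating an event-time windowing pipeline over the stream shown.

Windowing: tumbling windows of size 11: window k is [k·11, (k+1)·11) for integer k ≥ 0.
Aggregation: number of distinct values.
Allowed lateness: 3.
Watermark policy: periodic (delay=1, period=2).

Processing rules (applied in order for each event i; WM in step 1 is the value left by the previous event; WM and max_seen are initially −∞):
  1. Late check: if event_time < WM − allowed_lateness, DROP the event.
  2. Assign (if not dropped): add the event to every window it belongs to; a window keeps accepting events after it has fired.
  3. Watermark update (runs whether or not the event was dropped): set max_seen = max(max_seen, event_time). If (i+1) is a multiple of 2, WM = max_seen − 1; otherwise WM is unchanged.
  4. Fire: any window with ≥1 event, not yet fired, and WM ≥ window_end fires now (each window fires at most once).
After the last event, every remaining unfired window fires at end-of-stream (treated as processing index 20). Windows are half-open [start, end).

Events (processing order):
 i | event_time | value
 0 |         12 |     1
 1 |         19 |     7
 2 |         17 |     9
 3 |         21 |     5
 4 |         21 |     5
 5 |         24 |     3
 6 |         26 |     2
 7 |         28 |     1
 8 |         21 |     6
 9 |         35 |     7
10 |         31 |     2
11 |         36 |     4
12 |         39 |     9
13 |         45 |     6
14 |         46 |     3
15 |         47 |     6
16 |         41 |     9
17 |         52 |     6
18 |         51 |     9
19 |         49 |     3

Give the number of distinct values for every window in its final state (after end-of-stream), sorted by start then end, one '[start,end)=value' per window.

i=0 t=12 v=1: → [11,22); WM=−∞
i=1 t=19 v=7: → [11,22); WM=18
i=2 t=17 v=9: → [11,22); WM=18
i=3 t=21 v=5: → [11,22); WM=20
i=4 t=21 v=5: → [11,22); WM=20
i=5 t=24 v=3: → [22,33); WM=23; [11,22) fires=4
i=6 t=26 v=2: → [22,33); WM=23
i=7 t=28 v=1: → [22,33); WM=27
i=8 t=21 v=6: DROP (t<27-3); WM=27
i=9 t=35 v=7: → [33,44); WM=34; [22,33) fires=3
i=10 t=31 v=2: → [22,33); WM=34
i=11 t=36 v=4: → [33,44); WM=35
i=12 t=39 v=9: → [33,44); WM=35
i=13 t=45 v=6: → [44,55); WM=44; [33,44) fires=3
i=14 t=46 v=3: → [44,55); WM=44
i=15 t=47 v=6: → [44,55); WM=46
i=16 t=41 v=9: DROP (t<46-3); WM=46
i=17 t=52 v=6: → [44,55); WM=51
i=18 t=51 v=9: → [44,55); WM=51
i=19 t=49 v=3: → [44,55); WM=51

[11,22)=4 [22,33)=3 [33,44)=3 [44,55)=3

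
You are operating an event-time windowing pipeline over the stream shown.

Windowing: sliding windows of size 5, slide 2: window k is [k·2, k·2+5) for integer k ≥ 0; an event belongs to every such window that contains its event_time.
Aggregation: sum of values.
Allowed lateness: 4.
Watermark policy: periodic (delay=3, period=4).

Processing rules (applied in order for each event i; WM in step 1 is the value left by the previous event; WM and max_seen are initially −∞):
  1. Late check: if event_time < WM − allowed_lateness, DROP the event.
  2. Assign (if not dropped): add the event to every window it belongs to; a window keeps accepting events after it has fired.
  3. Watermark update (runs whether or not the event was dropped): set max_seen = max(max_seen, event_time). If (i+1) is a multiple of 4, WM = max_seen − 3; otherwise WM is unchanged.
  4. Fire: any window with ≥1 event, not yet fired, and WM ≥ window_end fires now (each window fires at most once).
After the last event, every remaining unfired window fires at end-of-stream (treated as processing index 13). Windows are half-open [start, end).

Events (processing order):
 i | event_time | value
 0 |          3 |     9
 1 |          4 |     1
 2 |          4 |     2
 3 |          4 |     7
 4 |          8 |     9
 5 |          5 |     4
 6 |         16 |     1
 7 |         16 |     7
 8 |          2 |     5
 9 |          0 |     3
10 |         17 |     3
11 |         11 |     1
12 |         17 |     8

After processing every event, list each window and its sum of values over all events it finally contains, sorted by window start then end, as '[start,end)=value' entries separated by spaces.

i=0 t=3 v=9: → [2,7),[0,5); WM=−∞
i=1 t=4 v=1: → [4,9),[2,7),[0,5); WM=−∞
i=2 t=4 v=2: → [4,9),[2,7),[0,5); WM=−∞
i=3 t=4 v=7: → [4,9),[2,7),[0,5); WM=1
i=4 t=8 v=9: → [8,13),[6,11),[4,9); WM=1
i=5 t=5 v=4: → [4,9),[2,7); WM=1
i=6 t=16 v=1: → [16,21),[14,19),[12,17); WM=1
i=7 t=16 v=7: → [16,21),[14,19),[12,17); WM=13; [0,5) fires=19 [2,7) fires=23 [4,9) fires=23 [6,11) fires=9 [8,13) fires=9
i=8 t=2 v=5: DROP (t<13-4); WM=13
i=9 t=0 v=3: DROP (t<13-4); WM=13
i=10 t=17 v=3: → [16,21),[14,19); WM=13
i=11 t=11 v=1: → [10,15),[8,13); WM=14
i=12 t=17 v=8: → [16,21),[14,19); WM=14

[0,5)=19 [2,7)=23 [4,9)=23 [6,11)=9 [8,13)=10 [10,15)=1 [12,17)=8 [14,19)=19 [16,21)=19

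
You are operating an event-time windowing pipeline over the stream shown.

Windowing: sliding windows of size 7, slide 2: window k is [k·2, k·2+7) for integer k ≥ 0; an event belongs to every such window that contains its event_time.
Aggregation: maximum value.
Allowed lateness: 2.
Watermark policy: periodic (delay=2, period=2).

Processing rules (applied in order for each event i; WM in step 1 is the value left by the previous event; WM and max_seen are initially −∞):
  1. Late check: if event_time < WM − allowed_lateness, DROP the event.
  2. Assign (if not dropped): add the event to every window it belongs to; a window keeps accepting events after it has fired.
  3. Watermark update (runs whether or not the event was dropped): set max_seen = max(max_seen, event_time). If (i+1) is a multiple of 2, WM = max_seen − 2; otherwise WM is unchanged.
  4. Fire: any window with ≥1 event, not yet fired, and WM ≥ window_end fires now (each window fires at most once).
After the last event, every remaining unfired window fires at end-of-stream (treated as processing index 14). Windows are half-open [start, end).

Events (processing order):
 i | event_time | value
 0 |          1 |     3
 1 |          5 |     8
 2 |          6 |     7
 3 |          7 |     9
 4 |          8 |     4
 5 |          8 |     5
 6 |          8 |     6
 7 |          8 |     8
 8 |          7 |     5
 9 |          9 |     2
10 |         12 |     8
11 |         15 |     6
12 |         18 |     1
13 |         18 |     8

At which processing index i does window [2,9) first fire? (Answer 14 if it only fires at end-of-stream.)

i=0 t=1 v=3: → [0,7); WM=−∞
i=1 t=5 v=8: → [4,11),[2,9),[0,7); WM=3
i=2 t=6 v=7: → [6,13),[4,11),[2,9),[0,7); WM=3
i=3 t=7 v=9: → [6,13),[4,11),[2,9); WM=5
i=4 t=8 v=4: → [8,15),[6,13),[4,11),[2,9); WM=5
i=5 t=8 v=5: → [8,15),[6,13),[4,11),[2,9); WM=6
i=6 t=8 v=6: → [8,15),[6,13),[4,11),[2,9); WM=6
i=7 t=8 v=8: → [8,15),[6,13),[4,11),[2,9); WM=6
i=8 t=7 v=5: → [6,13),[4,11),[2,9); WM=6
i=9 t=9 v=2: → [8,15),[6,13),[4,11); WM=7; [0,7) fires=8
i=10 t=12 v=8: → [12,19),[10,17),[8,15),[6,13); WM=7
i=11 t=15 v=6: → [14,21),[12,19),[10,17); WM=13; [2,9) fires=9 [4,11) fires=9 [6,13) fires=9
i=12 t=18 v=1: → [18,25),[16,23),[14,21),[12,19); WM=13
i=13 t=18 v=8: → [18,25),[16,23),[14,21),[12,19); WM=16; [8,15) fires=8

11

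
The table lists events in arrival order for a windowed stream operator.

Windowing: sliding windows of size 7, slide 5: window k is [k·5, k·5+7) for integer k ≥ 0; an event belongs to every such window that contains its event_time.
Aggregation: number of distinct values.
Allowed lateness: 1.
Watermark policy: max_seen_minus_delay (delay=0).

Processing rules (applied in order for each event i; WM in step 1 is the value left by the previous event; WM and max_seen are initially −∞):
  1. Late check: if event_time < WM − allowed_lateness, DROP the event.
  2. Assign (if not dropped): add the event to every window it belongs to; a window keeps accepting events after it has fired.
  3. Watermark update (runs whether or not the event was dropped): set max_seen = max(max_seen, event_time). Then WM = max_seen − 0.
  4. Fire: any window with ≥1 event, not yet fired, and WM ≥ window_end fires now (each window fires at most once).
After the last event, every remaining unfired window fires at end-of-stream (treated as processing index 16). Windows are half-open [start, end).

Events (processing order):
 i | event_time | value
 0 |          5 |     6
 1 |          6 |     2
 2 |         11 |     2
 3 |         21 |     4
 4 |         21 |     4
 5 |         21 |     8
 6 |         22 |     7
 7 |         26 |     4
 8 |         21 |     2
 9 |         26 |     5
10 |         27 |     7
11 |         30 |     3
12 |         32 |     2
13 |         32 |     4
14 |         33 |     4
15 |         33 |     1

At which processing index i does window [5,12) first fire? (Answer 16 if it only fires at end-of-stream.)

3

i=0 t=5 v=6: → [5,12),[0,7); WM=5
i=1 t=6 v=2: → [5,12),[0,7); WM=6
i=2 t=11 v=2: → [10,17),[5,12); WM=11; [0,7) fires=2
i=3 t=21 v=4: → [20,27),[15,22); WM=21; [5,12) fires=2 [10,17) fires=1
i=4 t=21 v=4: → [20,27),[15,22); WM=21
i=5 t=21 v=8: → [20,27),[15,22); WM=21
i=6 t=22 v=7: → [20,27); WM=22; [15,22) fires=2
i=7 t=26 v=4: → [25,32),[20,27); WM=26
i=8 t=21 v=2: DROP (t<26-1); WM=26
i=9 t=26 v=5: → [25,32),[20,27); WM=26
i=10 t=27 v=7: → [25,32); WM=27; [20,27) fires=4
i=11 t=30 v=3: → [30,37),[25,32); WM=30
i=12 t=32 v=2: → [30,37); WM=32; [25,32) fires=4
i=13 t=32 v=4: → [30,37); WM=32
i=14 t=33 v=4: → [30,37); WM=33
i=15 t=33 v=1: → [30,37); WM=33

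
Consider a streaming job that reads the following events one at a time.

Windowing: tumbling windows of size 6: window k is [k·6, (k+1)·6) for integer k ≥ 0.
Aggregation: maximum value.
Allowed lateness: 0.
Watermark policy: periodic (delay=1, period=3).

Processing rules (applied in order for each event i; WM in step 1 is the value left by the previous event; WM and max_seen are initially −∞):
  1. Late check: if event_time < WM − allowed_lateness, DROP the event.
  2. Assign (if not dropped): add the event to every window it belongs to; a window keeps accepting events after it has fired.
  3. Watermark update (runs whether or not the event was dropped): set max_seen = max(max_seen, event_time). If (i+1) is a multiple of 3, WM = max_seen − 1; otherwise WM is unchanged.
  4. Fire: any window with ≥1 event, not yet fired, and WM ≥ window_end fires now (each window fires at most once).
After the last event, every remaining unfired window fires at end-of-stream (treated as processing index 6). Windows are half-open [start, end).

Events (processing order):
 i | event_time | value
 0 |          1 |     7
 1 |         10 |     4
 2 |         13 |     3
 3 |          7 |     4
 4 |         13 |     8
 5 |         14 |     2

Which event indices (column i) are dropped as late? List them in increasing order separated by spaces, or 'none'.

i=0 t=1 v=7: → [0,6); WM=−∞
i=1 t=10 v=4: → [6,12); WM=−∞
i=2 t=13 v=3: → [12,18); WM=12; [0,6) fires=7 [6,12) fires=4
i=3 t=7 v=4: DROP (t<12-0); WM=12
i=4 t=13 v=8: → [12,18); WM=12
i=5 t=14 v=2: → [12,18); WM=13

3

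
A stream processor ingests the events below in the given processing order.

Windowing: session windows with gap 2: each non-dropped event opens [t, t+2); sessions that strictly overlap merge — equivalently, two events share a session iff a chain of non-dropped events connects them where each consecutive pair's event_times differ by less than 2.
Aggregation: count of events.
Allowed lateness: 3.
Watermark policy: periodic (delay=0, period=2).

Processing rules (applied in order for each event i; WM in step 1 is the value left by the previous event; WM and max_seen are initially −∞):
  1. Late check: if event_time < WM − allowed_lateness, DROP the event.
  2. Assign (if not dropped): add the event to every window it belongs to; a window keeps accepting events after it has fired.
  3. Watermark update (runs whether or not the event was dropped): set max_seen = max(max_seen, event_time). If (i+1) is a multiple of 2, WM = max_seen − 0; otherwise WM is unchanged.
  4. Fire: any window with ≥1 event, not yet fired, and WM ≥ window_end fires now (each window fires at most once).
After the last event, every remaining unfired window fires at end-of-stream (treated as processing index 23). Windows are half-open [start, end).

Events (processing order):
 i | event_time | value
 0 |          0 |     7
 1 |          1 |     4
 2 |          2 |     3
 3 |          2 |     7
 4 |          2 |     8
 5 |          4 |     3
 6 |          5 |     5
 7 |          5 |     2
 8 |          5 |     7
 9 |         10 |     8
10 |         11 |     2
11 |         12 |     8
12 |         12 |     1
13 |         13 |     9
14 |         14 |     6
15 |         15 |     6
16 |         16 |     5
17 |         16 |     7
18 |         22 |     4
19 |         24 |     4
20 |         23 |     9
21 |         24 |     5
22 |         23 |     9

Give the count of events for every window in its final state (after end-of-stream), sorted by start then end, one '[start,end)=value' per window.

i=0 t=0 v=7: → [0,2); WM=−∞
i=1 t=1 v=4: → [0,3); WM=1
i=2 t=2 v=3: → [0,4); WM=1
i=3 t=2 v=7: → [0,4); WM=2
i=4 t=2 v=8: → [0,4); WM=2
i=5 t=4 v=3: → [4,6); WM=4
i=6 t=5 v=5: → [4,7); WM=4
i=7 t=5 v=2: → [4,7); WM=5
i=8 t=5 v=7: → [4,7); WM=5
i=9 t=10 v=8: → [10,12); WM=10
i=10 t=11 v=2: → [10,13); WM=10
i=11 t=12 v=8: → [10,14); WM=12
i=12 t=12 v=1: → [10,14); WM=12
i=13 t=13 v=9: → [10,15); WM=13
i=14 t=14 v=6: → [10,16); WM=13
i=15 t=15 v=6: → [10,17); WM=15
i=16 t=16 v=5: → [10,18); WM=15
i=17 t=16 v=7: → [10,18); WM=16
i=18 t=22 v=4: → [22,24); WM=16
i=19 t=24 v=4: → [24,26); WM=24
i=20 t=23 v=9: → [22,26); WM=24
i=21 t=24 v=5: → [22,26); WM=24
i=22 t=23 v=9: → [22,26); WM=24

[0,4)=5 [4,7)=4 [10,18)=9 [22,26)=5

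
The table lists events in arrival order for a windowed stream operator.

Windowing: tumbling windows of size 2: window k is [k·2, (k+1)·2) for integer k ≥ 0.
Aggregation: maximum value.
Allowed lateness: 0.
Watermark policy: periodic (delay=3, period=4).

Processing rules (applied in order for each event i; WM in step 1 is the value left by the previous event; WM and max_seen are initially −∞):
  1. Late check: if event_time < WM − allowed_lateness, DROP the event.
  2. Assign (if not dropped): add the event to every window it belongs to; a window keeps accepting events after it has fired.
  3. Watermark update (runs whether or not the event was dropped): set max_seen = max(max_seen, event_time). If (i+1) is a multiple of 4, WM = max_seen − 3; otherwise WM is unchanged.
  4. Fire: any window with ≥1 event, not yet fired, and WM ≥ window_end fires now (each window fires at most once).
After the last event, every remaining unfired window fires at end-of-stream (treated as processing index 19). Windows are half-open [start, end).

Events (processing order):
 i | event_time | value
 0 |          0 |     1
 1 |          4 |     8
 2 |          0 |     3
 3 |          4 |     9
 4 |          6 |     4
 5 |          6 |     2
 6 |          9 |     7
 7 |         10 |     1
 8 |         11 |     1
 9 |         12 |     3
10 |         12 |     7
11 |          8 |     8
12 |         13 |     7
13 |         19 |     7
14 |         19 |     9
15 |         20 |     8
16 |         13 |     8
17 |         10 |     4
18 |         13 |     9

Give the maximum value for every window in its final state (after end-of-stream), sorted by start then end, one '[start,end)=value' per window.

[0,2)=3 [4,6)=9 [6,8)=4 [8,10)=8 [10,12)=1 [12,14)=7 [18,20)=9 [20,22)=8

i=0 t=0 v=1: → [0,2); WM=−∞
i=1 t=4 v=8: → [4,6); WM=−∞
i=2 t=0 v=3: → [0,2); WM=−∞
i=3 t=4 v=9: → [4,6); WM=1
i=4 t=6 v=4: → [6,8); WM=1
i=5 t=6 v=2: → [6,8); WM=1
i=6 t=9 v=7: → [8,10); WM=1
i=7 t=10 v=1: → [10,12); WM=7; [0,2) fires=3 [4,6) fires=9
i=8 t=11 v=1: → [10,12); WM=7
i=9 t=12 v=3: → [12,14); WM=7
i=10 t=12 v=7: → [12,14); WM=7
i=11 t=8 v=8: → [8,10); WM=9; [6,8) fires=4
i=12 t=13 v=7: → [12,14); WM=9
i=13 t=19 v=7: → [18,20); WM=9
i=14 t=19 v=9: → [18,20); WM=9
i=15 t=20 v=8: → [20,22); WM=17; [8,10) fires=8 [10,12) fires=1 [12,14) fires=7
i=16 t=13 v=8: DROP (t<17-0); WM=17
i=17 t=10 v=4: DROP (t<17-0); WM=17
i=18 t=13 v=9: DROP (t<17-0); WM=17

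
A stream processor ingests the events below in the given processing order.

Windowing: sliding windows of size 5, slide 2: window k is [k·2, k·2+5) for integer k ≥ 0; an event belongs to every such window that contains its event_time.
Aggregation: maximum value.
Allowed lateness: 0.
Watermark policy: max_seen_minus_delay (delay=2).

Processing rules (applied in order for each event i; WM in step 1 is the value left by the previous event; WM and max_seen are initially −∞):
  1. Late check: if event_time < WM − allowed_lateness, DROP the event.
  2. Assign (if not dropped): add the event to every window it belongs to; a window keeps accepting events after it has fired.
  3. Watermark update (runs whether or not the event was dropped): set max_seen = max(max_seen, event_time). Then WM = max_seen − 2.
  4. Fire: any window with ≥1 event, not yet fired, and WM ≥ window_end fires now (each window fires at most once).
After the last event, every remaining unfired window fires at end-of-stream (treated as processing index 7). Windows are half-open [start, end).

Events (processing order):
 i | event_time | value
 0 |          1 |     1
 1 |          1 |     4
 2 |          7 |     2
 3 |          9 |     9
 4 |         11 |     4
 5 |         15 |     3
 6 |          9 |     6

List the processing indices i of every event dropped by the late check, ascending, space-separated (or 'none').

i=0 t=1 v=1: → [0,5); WM=-1
i=1 t=1 v=4: → [0,5); WM=-1
i=2 t=7 v=2: → [6,11),[4,9); WM=5; [0,5) fires=4
i=3 t=9 v=9: → [8,13),[6,11); WM=7
i=4 t=11 v=4: → [10,15),[8,13); WM=9; [4,9) fires=2
i=5 t=15 v=3: → [14,19),[12,17); WM=13; [6,11) fires=9 [8,13) fires=9
i=6 t=9 v=6: DROP (t<13-0); WM=13

6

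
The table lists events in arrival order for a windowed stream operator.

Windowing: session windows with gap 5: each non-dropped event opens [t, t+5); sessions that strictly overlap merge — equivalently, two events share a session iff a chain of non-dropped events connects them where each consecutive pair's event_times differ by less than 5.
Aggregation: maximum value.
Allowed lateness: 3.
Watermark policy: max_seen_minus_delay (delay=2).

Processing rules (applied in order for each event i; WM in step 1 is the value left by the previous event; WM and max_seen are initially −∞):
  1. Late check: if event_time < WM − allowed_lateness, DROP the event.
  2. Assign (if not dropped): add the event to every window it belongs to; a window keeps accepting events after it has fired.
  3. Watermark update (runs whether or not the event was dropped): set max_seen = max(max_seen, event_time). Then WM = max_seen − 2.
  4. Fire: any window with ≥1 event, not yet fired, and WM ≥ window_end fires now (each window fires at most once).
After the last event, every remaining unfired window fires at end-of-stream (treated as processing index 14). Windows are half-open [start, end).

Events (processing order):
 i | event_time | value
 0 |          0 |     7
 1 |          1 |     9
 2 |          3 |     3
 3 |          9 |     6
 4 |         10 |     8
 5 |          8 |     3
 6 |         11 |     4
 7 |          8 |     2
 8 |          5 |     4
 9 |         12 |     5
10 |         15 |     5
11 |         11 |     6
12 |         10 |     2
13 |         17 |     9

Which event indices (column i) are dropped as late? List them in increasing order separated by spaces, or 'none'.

i=0 t=0 v=7: → [0,5); WM=-2
i=1 t=1 v=9: → [0,6); WM=-1
i=2 t=3 v=3: → [0,8); WM=1
i=3 t=9 v=6: → [9,14); WM=7
i=4 t=10 v=8: → [9,15); WM=8
i=5 t=8 v=3: → [8,15); WM=8
i=6 t=11 v=4: → [8,16); WM=9
i=7 t=8 v=2: → [8,16); WM=9
i=8 t=5 v=4: DROP (t<9-3); WM=9
i=9 t=12 v=5: → [8,17); WM=10
i=10 t=15 v=5: → [8,20); WM=13
i=11 t=11 v=6: → [8,20); WM=13
i=12 t=10 v=2: → [8,20); WM=13
i=13 t=17 v=9: → [8,22); WM=15

8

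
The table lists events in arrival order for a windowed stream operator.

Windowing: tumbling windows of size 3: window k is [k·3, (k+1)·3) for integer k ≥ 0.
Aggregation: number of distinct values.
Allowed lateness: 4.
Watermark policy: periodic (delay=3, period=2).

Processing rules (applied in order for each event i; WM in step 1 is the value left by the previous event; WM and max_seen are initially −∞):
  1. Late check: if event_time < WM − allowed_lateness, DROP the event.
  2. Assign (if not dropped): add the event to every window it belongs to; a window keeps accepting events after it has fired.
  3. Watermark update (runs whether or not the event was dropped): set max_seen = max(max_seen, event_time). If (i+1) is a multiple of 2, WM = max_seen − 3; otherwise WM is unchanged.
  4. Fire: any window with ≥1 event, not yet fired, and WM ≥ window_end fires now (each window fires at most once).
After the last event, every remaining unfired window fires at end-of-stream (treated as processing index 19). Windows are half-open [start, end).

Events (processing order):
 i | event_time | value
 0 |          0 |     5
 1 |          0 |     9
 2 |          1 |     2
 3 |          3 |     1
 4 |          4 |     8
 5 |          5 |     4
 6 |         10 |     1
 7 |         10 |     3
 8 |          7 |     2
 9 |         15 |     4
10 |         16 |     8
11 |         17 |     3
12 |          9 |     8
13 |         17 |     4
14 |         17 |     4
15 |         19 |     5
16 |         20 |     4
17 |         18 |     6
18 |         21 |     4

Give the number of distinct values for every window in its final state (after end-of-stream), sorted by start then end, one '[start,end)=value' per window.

i=0 t=0 v=5: → [0,3); WM=−∞
i=1 t=0 v=9: → [0,3); WM=-3
i=2 t=1 v=2: → [0,3); WM=-3
i=3 t=3 v=1: → [3,6); WM=0
i=4 t=4 v=8: → [3,6); WM=0
i=5 t=5 v=4: → [3,6); WM=2
i=6 t=10 v=1: → [9,12); WM=2
i=7 t=10 v=3: → [9,12); WM=7; [0,3) fires=3 [3,6) fires=3
i=8 t=7 v=2: → [6,9); WM=7
i=9 t=15 v=4: → [15,18); WM=12; [6,9) fires=1 [9,12) fires=2
i=10 t=16 v=8: → [15,18); WM=12
i=11 t=17 v=3: → [15,18); WM=14
i=12 t=9 v=8: DROP (t<14-4); WM=14
i=13 t=17 v=4: → [15,18); WM=14
i=14 t=17 v=4: → [15,18); WM=14
i=15 t=19 v=5: → [18,21); WM=16
i=16 t=20 v=4: → [18,21); WM=16
i=17 t=18 v=6: → [18,21); WM=17
i=18 t=21 v=4: → [21,24); WM=17

[0,3)=3 [3,6)=3 [6,9)=1 [9,12)=2 [15,18)=3 [18,21)=3 [21,24)=1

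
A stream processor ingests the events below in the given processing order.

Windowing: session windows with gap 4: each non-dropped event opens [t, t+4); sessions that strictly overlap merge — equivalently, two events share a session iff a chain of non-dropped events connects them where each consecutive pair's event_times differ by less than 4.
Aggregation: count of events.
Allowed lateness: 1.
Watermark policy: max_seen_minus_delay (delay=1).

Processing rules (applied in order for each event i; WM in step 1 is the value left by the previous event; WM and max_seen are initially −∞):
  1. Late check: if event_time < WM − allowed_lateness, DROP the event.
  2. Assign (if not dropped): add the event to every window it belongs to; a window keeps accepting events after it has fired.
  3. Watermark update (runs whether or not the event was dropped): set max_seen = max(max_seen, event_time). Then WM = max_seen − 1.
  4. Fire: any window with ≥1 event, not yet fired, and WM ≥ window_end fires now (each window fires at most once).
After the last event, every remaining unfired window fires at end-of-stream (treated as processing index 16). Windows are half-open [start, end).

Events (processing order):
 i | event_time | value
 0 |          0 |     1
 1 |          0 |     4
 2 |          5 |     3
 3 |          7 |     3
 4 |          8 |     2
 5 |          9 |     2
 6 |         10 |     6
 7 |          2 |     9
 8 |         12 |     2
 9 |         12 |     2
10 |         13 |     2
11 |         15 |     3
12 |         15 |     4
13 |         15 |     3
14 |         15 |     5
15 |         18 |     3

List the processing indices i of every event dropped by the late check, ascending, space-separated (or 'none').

i=0 t=0 v=1: → [0,4); WM=-1
i=1 t=0 v=4: → [0,4); WM=-1
i=2 t=5 v=3: → [5,9); WM=4
i=3 t=7 v=3: → [5,11); WM=6
i=4 t=8 v=2: → [5,12); WM=7
i=5 t=9 v=2: → [5,13); WM=8
i=6 t=10 v=6: → [5,14); WM=9
i=7 t=2 v=9: DROP (t<9-1); WM=9
i=8 t=12 v=2: → [5,16); WM=11
i=9 t=12 v=2: → [5,16); WM=11
i=10 t=13 v=2: → [5,17); WM=12
i=11 t=15 v=3: → [5,19); WM=14
i=12 t=15 v=4: → [5,19); WM=14
i=13 t=15 v=3: → [5,19); WM=14
i=14 t=15 v=5: → [5,19); WM=14
i=15 t=18 v=3: → [5,22); WM=17

7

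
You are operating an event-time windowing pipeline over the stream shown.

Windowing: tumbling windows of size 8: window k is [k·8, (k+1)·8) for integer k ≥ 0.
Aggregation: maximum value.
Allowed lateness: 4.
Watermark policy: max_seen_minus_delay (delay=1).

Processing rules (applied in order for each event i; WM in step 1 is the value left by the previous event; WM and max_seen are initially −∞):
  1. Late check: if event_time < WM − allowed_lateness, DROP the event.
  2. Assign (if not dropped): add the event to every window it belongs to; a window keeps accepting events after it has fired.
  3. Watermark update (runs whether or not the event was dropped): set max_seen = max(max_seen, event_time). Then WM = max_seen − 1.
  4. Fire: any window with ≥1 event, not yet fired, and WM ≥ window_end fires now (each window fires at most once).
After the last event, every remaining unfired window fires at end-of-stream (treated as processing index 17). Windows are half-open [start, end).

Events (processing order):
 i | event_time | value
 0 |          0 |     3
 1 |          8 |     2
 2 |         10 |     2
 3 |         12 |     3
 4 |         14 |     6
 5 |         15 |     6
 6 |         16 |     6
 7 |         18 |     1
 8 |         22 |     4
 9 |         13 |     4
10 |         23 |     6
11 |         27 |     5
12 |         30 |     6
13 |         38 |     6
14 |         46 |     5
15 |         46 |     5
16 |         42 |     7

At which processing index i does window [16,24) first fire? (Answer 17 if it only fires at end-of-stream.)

11

i=0 t=0 v=3: → [0,8); WM=-1
i=1 t=8 v=2: → [8,16); WM=7
i=2 t=10 v=2: → [8,16); WM=9; [0,8) fires=3
i=3 t=12 v=3: → [8,16); WM=11
i=4 t=14 v=6: → [8,16); WM=13
i=5 t=15 v=6: → [8,16); WM=14
i=6 t=16 v=6: → [16,24); WM=15
i=7 t=18 v=1: → [16,24); WM=17; [8,16) fires=6
i=8 t=22 v=4: → [16,24); WM=21
i=9 t=13 v=4: DROP (t<21-4); WM=21
i=10 t=23 v=6: → [16,24); WM=22
i=11 t=27 v=5: → [24,32); WM=26; [16,24) fires=6
i=12 t=30 v=6: → [24,32); WM=29
i=13 t=38 v=6: → [32,40); WM=37; [24,32) fires=6
i=14 t=46 v=5: → [40,48); WM=45; [32,40) fires=6
i=15 t=46 v=5: → [40,48); WM=45
i=16 t=42 v=7: → [40,48); WM=45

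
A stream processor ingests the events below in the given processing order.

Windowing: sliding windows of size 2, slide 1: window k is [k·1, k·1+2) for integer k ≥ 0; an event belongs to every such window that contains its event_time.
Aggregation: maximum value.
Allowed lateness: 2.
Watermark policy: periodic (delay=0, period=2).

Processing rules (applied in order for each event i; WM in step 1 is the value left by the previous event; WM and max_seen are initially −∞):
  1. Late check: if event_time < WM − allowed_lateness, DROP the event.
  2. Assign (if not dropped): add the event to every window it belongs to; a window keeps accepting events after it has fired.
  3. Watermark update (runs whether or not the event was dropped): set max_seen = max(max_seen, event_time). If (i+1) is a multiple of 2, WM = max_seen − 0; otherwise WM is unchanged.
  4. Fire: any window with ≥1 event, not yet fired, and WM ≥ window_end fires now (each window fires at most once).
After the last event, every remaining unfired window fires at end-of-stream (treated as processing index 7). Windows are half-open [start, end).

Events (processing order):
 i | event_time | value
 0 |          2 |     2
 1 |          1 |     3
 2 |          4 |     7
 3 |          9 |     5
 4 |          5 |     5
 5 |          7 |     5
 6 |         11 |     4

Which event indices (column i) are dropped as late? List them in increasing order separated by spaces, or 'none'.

i=0 t=2 v=2: → [2,4),[1,3); WM=−∞
i=1 t=1 v=3: → [1,3),[0,2); WM=2; [0,2) fires=3
i=2 t=4 v=7: → [4,6),[3,5); WM=2
i=3 t=9 v=5: → [9,11),[8,10); WM=9; [1,3) fires=3 [2,4) fires=2 [3,5) fires=7 [4,6) fires=7
i=4 t=5 v=5: DROP (t<9-2); WM=9
i=5 t=7 v=5: → [7,9),[6,8); WM=9; [6,8) fires=5 [7,9) fires=5
i=6 t=11 v=4: → [11,13),[10,12); WM=9

4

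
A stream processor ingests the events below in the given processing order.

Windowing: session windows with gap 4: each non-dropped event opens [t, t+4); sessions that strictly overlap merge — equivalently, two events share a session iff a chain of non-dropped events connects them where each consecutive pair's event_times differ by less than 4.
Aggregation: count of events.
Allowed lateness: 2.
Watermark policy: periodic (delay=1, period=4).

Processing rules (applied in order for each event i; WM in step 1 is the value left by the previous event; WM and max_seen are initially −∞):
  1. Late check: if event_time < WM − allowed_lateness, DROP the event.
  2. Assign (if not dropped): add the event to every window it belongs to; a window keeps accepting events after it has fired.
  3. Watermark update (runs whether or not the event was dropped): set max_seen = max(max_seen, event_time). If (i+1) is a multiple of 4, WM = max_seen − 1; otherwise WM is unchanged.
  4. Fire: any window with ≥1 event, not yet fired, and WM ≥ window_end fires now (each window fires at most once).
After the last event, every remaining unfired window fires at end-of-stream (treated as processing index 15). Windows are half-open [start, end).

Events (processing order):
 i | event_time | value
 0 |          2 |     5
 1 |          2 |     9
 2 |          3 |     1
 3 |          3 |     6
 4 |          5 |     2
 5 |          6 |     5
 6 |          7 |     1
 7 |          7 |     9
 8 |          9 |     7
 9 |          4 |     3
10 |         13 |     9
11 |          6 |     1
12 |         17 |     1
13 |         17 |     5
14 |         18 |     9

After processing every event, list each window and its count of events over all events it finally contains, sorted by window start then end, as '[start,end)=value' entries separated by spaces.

[2,13)=11 [13,17)=1 [17,22)=3

i=0 t=2 v=5: → [2,6); WM=−∞
i=1 t=2 v=9: → [2,6); WM=−∞
i=2 t=3 v=1: → [2,7); WM=−∞
i=3 t=3 v=6: → [2,7); WM=2
i=4 t=5 v=2: → [2,9); WM=2
i=5 t=6 v=5: → [2,10); WM=2
i=6 t=7 v=1: → [2,11); WM=2
i=7 t=7 v=9: → [2,11); WM=6
i=8 t=9 v=7: → [2,13); WM=6
i=9 t=4 v=3: → [2,13); WM=6
i=10 t=13 v=9: → [13,17); WM=6
i=11 t=6 v=1: → [2,13); WM=12
i=12 t=17 v=1: → [17,21); WM=12
i=13 t=17 v=5: → [17,21); WM=12
i=14 t=18 v=9: → [17,22); WM=12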